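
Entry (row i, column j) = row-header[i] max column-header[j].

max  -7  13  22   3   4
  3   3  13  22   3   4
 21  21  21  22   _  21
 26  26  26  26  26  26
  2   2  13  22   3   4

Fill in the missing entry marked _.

max(21, 3) = 21.

21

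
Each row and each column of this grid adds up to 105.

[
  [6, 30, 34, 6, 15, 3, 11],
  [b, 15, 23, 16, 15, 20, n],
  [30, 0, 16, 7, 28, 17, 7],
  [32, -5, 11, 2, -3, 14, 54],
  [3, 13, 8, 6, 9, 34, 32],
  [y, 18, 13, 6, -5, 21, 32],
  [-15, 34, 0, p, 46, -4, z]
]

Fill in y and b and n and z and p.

y = 20, b = 29, n = -13, z = -18, p = 62

Row 6: 18 + 13 + 6 − 5 + 21 + 32 = 85, so its missing entry is 105 − 85 = 20.
Column 1: 6 + 30 + 32 + 3 + 20 − 15 = 76, so its missing entry is 105 − 76 = 29.
Row 2: 29 + 15 + 23 + 16 + 15 + 20 = 118, so its missing entry is 105 − 118 = -13.
Column 7: 11 − 13 + 7 + 54 + 32 + 32 = 123, so its missing entry is 105 − 123 = -18.
Row 7: -15 + 34 + 0 + 46 − 4 − 18 = 43, so its missing entry is 105 − 43 = 62.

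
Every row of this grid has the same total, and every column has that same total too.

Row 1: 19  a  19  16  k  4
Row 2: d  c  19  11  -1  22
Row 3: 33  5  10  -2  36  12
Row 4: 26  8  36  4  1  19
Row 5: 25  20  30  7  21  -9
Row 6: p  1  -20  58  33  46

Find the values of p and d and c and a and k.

Rows 3 and 4 both sum to 94, so that's the common total.
Column 5: -1 + 36 + 1 + 21 + 33 = 90, so its missing entry is 94 − 90 = 4.
Row 1: 19 + 19 + 16 + 4 + 4 = 62, so its missing entry is 94 − 62 = 32.
Column 2: 32 + 5 + 8 + 20 + 1 = 66, so its missing entry is 94 − 66 = 28.
Row 6: 1 − 20 + 58 + 33 + 46 = 118, so its missing entry is 94 − 118 = -24.
Row 2: 28 + 19 + 11 − 1 + 22 = 79, so its missing entry is 94 − 79 = 15.

p = -24, d = 15, c = 28, a = 32, k = 4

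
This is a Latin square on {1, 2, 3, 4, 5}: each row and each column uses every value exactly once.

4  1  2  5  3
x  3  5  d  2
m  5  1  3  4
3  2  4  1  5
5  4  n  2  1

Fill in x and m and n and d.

At (row 2, col 4): column 4 already has {1, 2, 3, 5}, so the value is 4.
For row 2, column 1: row 2 already has {2, 3, 4, 5}; that leaves 1.
For row 3, column 1: row 3 already has {1, 3, 4, 5}; that leaves 2.
At (row 5, col 3): row 5 already has {1, 2, 4, 5}, so the value is 3.

x = 1, m = 2, n = 3, d = 4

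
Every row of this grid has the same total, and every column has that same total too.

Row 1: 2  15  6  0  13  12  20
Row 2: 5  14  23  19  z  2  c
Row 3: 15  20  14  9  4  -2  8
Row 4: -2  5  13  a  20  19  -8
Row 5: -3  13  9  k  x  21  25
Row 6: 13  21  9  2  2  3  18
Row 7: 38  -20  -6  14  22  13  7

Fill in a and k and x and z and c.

a = 21, k = 3, x = 0, z = 7, c = -2

Rows 1 and 3 both sum to 68, so that's the common total.
Row 4 has -2 + 5 + 13 + 20 + 19 − 8 = 47; the blank must be 68 − 47 = 21.
Column 4 has 0 + 19 + 9 + 21 + 2 + 14 = 65; the blank must be 68 − 65 = 3.
Row 5 has -3 + 13 + 9 + 3 + 21 + 25 = 68; the blank must be 68 − 68 = 0.
Column 5 has 13 + 4 + 20 + 0 + 2 + 22 = 61; the blank must be 68 − 61 = 7.
Row 2 has 5 + 14 + 23 + 19 + 7 + 2 = 70; the blank must be 68 − 70 = -2.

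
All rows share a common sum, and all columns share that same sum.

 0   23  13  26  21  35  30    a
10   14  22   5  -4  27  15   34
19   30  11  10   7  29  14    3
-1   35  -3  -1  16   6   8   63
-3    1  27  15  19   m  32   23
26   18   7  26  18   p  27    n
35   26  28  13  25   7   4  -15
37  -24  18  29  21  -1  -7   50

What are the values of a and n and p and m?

a = -25, n = -10, p = 11, m = 9

Rows 2 and 3 both sum to 123, so that's the common total.
Row 1: 0 + 23 + 13 + 26 + 21 + 35 + 30 = 148, so its missing entry is 123 − 148 = -25.
Row 5: -3 + 1 + 27 + 15 + 19 + 32 + 23 = 114, so its missing entry is 123 − 114 = 9.
Column 6: 35 + 27 + 29 + 6 + 9 + 7 − 1 = 112, so its missing entry is 123 − 112 = 11.
Row 6: 26 + 18 + 7 + 26 + 18 + 11 + 27 = 133, so its missing entry is 123 − 133 = -10.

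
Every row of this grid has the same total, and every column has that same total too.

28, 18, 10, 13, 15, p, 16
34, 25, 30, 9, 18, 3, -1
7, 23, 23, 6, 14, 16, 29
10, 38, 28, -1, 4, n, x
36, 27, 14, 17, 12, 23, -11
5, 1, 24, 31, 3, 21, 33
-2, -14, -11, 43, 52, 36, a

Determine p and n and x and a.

p = 18, n = 1, x = 38, a = 14

Rows 2 and 3 both sum to 118, so that's the common total.
The known cells in row 7 total 104, leaving 118 − 104 = 14 for the blank.
The known cells in row 1 total 100, leaving 118 − 100 = 18 for the blank.
The known cells in column 6 total 117, leaving 118 − 117 = 1 for the blank.
The known cells in row 4 total 80, leaving 118 − 80 = 38 for the blank.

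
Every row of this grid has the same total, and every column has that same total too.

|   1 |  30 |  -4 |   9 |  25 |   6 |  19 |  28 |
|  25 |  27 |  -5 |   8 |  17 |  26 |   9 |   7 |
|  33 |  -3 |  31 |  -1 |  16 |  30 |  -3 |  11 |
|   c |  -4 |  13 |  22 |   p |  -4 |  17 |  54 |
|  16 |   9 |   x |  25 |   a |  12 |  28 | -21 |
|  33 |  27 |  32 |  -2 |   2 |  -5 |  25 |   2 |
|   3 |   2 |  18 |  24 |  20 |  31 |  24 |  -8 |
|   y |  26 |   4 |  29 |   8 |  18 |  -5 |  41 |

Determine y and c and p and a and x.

y = -7, c = 10, p = 6, a = 20, x = 25

Rows 1 and 2 both sum to 114, so that's the common total.
Row 8: 26 + 4 + 29 + 8 + 18 − 5 + 41 = 121, so its missing entry is 114 − 121 = -7.
Column 3: -4 − 5 + 31 + 13 + 32 + 18 + 4 = 89, so its missing entry is 114 − 89 = 25.
Row 5: 16 + 9 + 25 + 25 + 12 + 28 − 21 = 94, so its missing entry is 114 − 94 = 20.
Column 5: 25 + 17 + 16 + 20 + 2 + 20 + 8 = 108, so its missing entry is 114 − 108 = 6.
Row 4: -4 + 13 + 22 + 6 − 4 + 17 + 54 = 104, so its missing entry is 114 − 104 = 10.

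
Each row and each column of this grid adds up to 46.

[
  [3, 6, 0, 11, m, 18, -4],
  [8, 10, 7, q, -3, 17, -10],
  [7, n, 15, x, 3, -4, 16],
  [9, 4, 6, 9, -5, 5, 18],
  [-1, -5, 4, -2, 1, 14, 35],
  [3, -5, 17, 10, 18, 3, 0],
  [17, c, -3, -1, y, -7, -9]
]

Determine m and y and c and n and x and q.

m = 12, y = 20, c = 29, n = 7, x = 2, q = 17

The known cells in row 1 total 34, leaving 46 − 34 = 12 for the blank.
The known cells in column 5 total 26, leaving 46 − 26 = 20 for the blank.
The known cells in row 7 total 17, leaving 46 − 17 = 29 for the blank.
The known cells in column 2 total 39, leaving 46 − 39 = 7 for the blank.
The known cells in row 3 total 44, leaving 46 − 44 = 2 for the blank.
The known cells in row 2 total 29, leaving 46 − 29 = 17 for the blank.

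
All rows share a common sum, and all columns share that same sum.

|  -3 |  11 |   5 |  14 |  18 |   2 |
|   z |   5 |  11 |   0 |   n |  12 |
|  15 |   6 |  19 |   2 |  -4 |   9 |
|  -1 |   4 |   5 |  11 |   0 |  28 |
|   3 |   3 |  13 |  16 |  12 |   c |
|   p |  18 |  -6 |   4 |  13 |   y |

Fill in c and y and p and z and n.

c = 0, y = -4, p = 22, z = 11, n = 8

Rows 1 and 3 both sum to 47, so that's the common total.
The known cells in column 5 total 39, leaving 47 − 39 = 8 for the blank.
The known cells in row 5 total 47, leaving 47 − 47 = 0 for the blank.
The known cells in column 6 total 51, leaving 47 − 51 = -4 for the blank.
The known cells in row 6 total 25, leaving 47 − 25 = 22 for the blank.
The known cells in row 2 total 36, leaving 47 − 36 = 11 for the blank.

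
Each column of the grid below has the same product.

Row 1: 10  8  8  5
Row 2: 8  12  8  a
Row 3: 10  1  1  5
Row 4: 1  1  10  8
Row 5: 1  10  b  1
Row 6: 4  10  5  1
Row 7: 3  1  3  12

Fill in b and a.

b = 1, a = 4

Columns 1 and 2 each multiply to 9600, so every column has product 9600.
Column 3: 8×8×1×10×5×3 = 9600, so the missing entry is 9600 ÷ 9600 = 1.
Column 4: 5×5×8×1×1×12 = 2400, so the missing entry is 9600 ÷ 2400 = 4.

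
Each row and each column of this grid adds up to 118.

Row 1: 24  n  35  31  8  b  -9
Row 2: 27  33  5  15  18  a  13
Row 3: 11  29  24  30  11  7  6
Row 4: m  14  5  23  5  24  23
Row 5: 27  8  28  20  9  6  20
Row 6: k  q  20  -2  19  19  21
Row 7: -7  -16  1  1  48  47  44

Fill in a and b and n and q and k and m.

a = 7, b = 8, n = 21, q = 29, k = 12, m = 24

Row 2: 27 + 33 + 5 + 15 + 18 + 13 = 111, so its missing entry is 118 − 111 = 7.
Row 4: 14 + 5 + 23 + 5 + 24 + 23 = 94, so its missing entry is 118 − 94 = 24.
Column 1: 24 + 27 + 11 + 24 + 27 − 7 = 106, so its missing entry is 118 − 106 = 12.
Row 6: 12 + 20 − 2 + 19 + 19 + 21 = 89, so its missing entry is 118 − 89 = 29.
Column 2: 33 + 29 + 14 + 8 + 29 − 16 = 97, so its missing entry is 118 − 97 = 21.
Row 1: 24 + 21 + 35 + 31 + 8 − 9 = 110, so its missing entry is 118 − 110 = 8.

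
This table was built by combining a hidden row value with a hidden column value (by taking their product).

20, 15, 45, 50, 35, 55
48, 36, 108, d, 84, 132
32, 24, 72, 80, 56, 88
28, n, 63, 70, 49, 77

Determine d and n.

d = 120, n = 21

Each row is a constant multiple of every other row — this is a multiplication table with the headers hidden.
Row 2 is 108/45 = 12/5 times row 1, so its entry in column 4 is 50 × 12/5 = 120.
Row 4 is 63/45 = 7/5 times row 1, so its entry in column 2 is 15 × 7/5 = 21.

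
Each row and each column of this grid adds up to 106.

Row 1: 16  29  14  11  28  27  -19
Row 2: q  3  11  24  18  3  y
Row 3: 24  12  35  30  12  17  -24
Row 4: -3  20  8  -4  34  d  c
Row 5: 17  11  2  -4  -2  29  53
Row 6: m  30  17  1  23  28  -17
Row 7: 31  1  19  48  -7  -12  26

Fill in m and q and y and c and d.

m = 24, q = -3, y = 50, c = 37, d = 14

The known cells in row 6 total 82, leaving 106 − 82 = 24 for the blank.
The known cells in column 1 total 109, leaving 106 − 109 = -3 for the blank.
The known cells in row 2 total 56, leaving 106 − 56 = 50 for the blank.
The known cells in column 7 total 69, leaving 106 − 69 = 37 for the blank.
The known cells in row 4 total 92, leaving 106 − 92 = 14 for the blank.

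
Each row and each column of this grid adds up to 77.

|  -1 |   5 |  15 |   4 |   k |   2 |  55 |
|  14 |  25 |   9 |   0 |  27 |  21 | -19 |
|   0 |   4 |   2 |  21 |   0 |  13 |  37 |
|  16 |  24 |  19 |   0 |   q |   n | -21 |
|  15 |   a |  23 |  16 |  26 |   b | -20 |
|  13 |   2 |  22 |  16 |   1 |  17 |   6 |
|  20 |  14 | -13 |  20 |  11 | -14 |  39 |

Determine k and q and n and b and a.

k = -3, q = 15, n = 24, b = 14, a = 3

Row 1: -1 + 5 + 15 + 4 + 2 + 55 = 80, so its missing entry is 77 − 80 = -3.
Column 5: -3 + 27 + 0 + 26 + 1 + 11 = 62, so its missing entry is 77 − 62 = 15.
Column 2: 5 + 25 + 4 + 24 + 2 + 14 = 74, so its missing entry is 77 − 74 = 3.
Row 5: 15 + 3 + 23 + 16 + 26 − 20 = 63, so its missing entry is 77 − 63 = 14.
Row 4: 16 + 24 + 19 + 0 + 15 − 21 = 53, so its missing entry is 77 − 53 = 24.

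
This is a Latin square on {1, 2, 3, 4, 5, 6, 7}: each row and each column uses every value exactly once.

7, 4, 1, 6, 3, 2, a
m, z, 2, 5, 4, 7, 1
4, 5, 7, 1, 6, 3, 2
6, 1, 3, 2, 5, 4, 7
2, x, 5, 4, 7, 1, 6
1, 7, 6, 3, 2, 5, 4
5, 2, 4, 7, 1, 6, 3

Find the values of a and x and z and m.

Cell (2,1): column 1 already has {1, 2, 4, 5, 6, 7} → 3.
At (row 2, col 2): row 2 already has {1, 2, 3, 4, 5, 7}, so the value is 6.
At (row 5, col 2): row 5 already has {1, 2, 4, 5, 6, 7}, so the value is 3.
At (row 1, col 7): row 1 already has {1, 2, 3, 4, 6, 7}, so the value is 5.

a = 5, x = 3, z = 6, m = 3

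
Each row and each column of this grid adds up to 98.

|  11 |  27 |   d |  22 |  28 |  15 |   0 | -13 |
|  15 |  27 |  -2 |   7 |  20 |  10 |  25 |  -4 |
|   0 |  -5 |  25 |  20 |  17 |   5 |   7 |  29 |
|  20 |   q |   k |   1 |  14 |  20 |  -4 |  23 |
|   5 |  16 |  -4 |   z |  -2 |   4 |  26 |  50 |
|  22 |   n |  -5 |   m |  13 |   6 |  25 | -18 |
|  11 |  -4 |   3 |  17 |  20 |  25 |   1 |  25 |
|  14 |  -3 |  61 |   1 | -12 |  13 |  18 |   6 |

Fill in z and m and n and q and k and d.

The known cells in row 5 total 95, leaving 98 − 95 = 3 for the blank.
The known cells in row 1 total 90, leaving 98 − 90 = 8 for the blank.
The known cells in column 4 total 71, leaving 98 − 71 = 27 for the blank.
The known cells in row 6 total 70, leaving 98 − 70 = 28 for the blank.
The known cells in column 2 total 86, leaving 98 − 86 = 12 for the blank.
The known cells in row 4 total 86, leaving 98 − 86 = 12 for the blank.

z = 3, m = 27, n = 28, q = 12, k = 12, d = 8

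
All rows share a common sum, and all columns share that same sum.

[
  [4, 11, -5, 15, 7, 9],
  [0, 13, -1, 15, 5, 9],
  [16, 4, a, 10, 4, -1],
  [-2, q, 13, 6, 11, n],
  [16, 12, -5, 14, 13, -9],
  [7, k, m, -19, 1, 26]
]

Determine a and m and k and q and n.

Rows 1 and 2 both sum to 41, so that's the common total.
Row 3 has 16 + 4 + 10 + 4 − 1 = 33; the blank must be 41 − 33 = 8.
Column 6 has 9 + 9 − 1 − 9 + 26 = 34; the blank must be 41 − 34 = 7.
Row 4 has -2 + 13 + 6 + 11 + 7 = 35; the blank must be 41 − 35 = 6.
Column 2 has 11 + 13 + 4 + 6 + 12 = 46; the blank must be 41 − 46 = -5.
Row 6 has 7 − 5 − 19 + 1 + 26 = 10; the blank must be 41 − 10 = 31.

a = 8, m = 31, k = -5, q = 6, n = 7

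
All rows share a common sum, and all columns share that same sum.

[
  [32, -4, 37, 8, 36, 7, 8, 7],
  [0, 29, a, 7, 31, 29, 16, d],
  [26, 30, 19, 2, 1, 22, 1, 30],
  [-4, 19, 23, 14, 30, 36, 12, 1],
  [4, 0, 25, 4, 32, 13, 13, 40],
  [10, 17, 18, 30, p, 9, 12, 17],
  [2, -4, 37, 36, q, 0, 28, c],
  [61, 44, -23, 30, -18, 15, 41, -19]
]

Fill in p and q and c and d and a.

p = 18, q = 1, c = 31, d = 24, a = -5

Rows 1 and 3 both sum to 131, so that's the common total.
Column 3 has 37 + 19 + 23 + 25 + 18 + 37 − 23 = 136; the blank must be 131 − 136 = -5.
Row 6 has 10 + 17 + 18 + 30 + 9 + 12 + 17 = 113; the blank must be 131 − 113 = 18.
Column 5 has 36 + 31 + 1 + 30 + 32 + 18 − 18 = 130; the blank must be 131 − 130 = 1.
Row 7 has 2 − 4 + 37 + 36 + 1 + 0 + 28 = 100; the blank must be 131 − 100 = 31.
Row 2 has 0 + 29 − 5 + 7 + 31 + 29 + 16 = 107; the blank must be 131 − 107 = 24.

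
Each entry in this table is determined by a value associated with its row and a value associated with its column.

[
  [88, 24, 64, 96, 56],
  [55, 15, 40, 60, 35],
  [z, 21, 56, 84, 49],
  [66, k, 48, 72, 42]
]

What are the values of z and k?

z = 77, k = 18

Each row is a constant multiple of every other row — this is a multiplication table with the headers hidden.
Row 3 is 84/96 = 7/8 times row 1, so its entry in column 1 is 88 × 7/8 = 77.
Row 4 is 72/96 = 3/4 times row 1, so its entry in column 2 is 24 × 3/4 = 18.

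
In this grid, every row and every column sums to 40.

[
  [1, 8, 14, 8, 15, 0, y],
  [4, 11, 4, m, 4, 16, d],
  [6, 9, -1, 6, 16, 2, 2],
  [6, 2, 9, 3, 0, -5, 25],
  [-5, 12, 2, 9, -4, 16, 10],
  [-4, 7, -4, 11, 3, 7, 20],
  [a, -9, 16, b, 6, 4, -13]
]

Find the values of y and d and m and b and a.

y = -6, d = 2, m = -1, b = 4, a = 32

Row 1: 1 + 8 + 14 + 8 + 15 + 0 = 46, so its missing entry is 40 − 46 = -6.
Column 1: 1 + 4 + 6 + 6 − 5 − 4 = 8, so its missing entry is 40 − 8 = 32.
Column 7: -6 + 2 + 25 + 10 + 20 − 13 = 38, so its missing entry is 40 − 38 = 2.
Row 7: 32 − 9 + 16 + 6 + 4 − 13 = 36, so its missing entry is 40 − 36 = 4.
Row 2: 4 + 11 + 4 + 4 + 16 + 2 = 41, so its missing entry is 40 − 41 = -1.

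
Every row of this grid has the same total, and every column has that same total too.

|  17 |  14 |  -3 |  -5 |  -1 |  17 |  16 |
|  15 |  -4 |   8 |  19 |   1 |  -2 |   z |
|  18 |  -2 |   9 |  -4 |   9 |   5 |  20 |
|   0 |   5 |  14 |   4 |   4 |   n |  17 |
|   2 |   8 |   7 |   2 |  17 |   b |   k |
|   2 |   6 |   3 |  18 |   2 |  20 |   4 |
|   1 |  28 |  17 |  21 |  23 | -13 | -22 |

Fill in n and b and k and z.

n = 11, b = 17, k = 2, z = 18

Rows 1 and 3 both sum to 55, so that's the common total.
Row 2: 15 − 4 + 8 + 19 + 1 − 2 = 37, so its missing entry is 55 − 37 = 18.
Column 7: 16 + 18 + 20 + 17 + 4 − 22 = 53, so its missing entry is 55 − 53 = 2.
Row 5: 2 + 8 + 7 + 2 + 17 + 2 = 38, so its missing entry is 55 − 38 = 17.
Row 4: 0 + 5 + 14 + 4 + 4 + 17 = 44, so its missing entry is 55 − 44 = 11.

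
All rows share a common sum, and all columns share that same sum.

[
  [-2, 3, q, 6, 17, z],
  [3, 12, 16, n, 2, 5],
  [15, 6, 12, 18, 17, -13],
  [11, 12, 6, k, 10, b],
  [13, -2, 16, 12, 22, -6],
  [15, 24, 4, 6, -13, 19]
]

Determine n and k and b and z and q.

Rows 3 and 5 both sum to 55, so that's the common total.
Column 3: 16 + 12 + 6 + 16 + 4 = 54, so its missing entry is 55 − 54 = 1.
Row 1: -2 + 3 + 1 + 6 + 17 = 25, so its missing entry is 55 − 25 = 30.
Row 2: 3 + 12 + 16 + 2 + 5 = 38, so its missing entry is 55 − 38 = 17.
Column 4: 6 + 17 + 18 + 12 + 6 = 59, so its missing entry is 55 − 59 = -4.
Row 4: 11 + 12 + 6 − 4 + 10 = 35, so its missing entry is 55 − 35 = 20.

n = 17, k = -4, b = 20, z = 30, q = 1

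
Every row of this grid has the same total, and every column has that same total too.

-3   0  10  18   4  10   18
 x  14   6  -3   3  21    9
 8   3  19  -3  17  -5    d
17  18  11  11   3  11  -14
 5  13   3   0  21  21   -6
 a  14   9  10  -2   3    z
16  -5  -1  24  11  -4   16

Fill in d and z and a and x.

d = 18, z = 16, a = 7, x = 7

Rows 1 and 4 both sum to 57, so that's the common total.
The known cells in row 2 total 50, leaving 57 − 50 = 7 for the blank.
The known cells in column 1 total 50, leaving 57 − 50 = 7 for the blank.
The known cells in row 3 total 39, leaving 57 − 39 = 18 for the blank.
The known cells in row 6 total 41, leaving 57 − 41 = 16 for the blank.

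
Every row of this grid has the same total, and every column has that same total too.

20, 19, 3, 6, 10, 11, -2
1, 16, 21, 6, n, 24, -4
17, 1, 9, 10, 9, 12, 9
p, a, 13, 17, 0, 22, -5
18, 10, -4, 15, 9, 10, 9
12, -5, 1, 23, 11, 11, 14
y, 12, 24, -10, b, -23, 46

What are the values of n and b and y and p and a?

Rows 1 and 3 both sum to 67, so that's the common total.
The known cells in column 2 total 53, leaving 67 − 53 = 14 for the blank.
The known cells in row 2 total 64, leaving 67 − 64 = 3 for the blank.
The known cells in column 5 total 42, leaving 67 − 42 = 25 for the blank.
The known cells in row 4 total 61, leaving 67 − 61 = 6 for the blank.
The known cells in row 7 total 74, leaving 67 − 74 = -7 for the blank.

n = 3, b = 25, y = -7, p = 6, a = 14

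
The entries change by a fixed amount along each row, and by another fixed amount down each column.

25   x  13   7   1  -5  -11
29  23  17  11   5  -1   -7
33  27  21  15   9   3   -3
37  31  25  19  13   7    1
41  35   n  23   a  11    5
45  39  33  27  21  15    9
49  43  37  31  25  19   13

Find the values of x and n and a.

x = 19, n = 29, a = 17

Along each row the entries change by -6 per step; down each column they change by 4.
Row 1: from 25 at column 1, stepping by -6 to column 2 gives 19.
Row 5: from 41 at column 1, stepping by -6 to column 3 gives 29.
Row 5: from 41 at column 1, stepping by -6 to column 5 gives 17.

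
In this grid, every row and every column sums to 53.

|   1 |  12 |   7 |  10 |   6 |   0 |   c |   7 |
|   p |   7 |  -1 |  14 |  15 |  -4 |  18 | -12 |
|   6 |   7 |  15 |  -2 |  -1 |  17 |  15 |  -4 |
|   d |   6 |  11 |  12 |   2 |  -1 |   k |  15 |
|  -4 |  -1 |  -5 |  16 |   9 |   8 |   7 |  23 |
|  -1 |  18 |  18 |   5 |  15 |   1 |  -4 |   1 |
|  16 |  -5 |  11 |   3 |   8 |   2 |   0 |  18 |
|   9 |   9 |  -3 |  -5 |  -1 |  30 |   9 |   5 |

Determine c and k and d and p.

c = 10, k = -2, d = 10, p = 16

The known cells in row 2 total 37, leaving 53 − 37 = 16 for the blank.
The known cells in column 1 total 43, leaving 53 − 43 = 10 for the blank.
The known cells in row 4 total 55, leaving 53 − 55 = -2 for the blank.
The known cells in row 1 total 43, leaving 53 − 43 = 10 for the blank.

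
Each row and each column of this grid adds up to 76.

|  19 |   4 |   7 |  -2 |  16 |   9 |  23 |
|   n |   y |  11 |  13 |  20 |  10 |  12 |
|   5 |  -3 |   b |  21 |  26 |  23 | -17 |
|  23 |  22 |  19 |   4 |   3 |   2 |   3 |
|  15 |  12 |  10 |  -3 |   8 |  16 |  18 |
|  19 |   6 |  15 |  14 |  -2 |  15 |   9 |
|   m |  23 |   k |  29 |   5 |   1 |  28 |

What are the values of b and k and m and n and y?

Row 3: 5 − 3 + 21 + 26 + 23 − 17 = 55, so its missing entry is 76 − 55 = 21.
Column 3: 7 + 11 + 21 + 19 + 10 + 15 = 83, so its missing entry is 76 − 83 = -7.
Column 2: 4 − 3 + 22 + 12 + 6 + 23 = 64, so its missing entry is 76 − 64 = 12.
Row 7: 23 − 7 + 29 + 5 + 1 + 28 = 79, so its missing entry is 76 − 79 = -3.
Row 2: 12 + 11 + 13 + 20 + 10 + 12 = 78, so its missing entry is 76 − 78 = -2.

b = 21, k = -7, m = -3, n = -2, y = 12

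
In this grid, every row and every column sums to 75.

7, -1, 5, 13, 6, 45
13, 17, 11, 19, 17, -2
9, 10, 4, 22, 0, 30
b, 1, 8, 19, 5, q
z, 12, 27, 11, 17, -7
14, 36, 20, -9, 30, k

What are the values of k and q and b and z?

k = -16, q = 25, b = 17, z = 15

Row 5: 12 + 27 + 11 + 17 − 7 = 60, so its missing entry is 75 − 60 = 15.
Row 6: 14 + 36 + 20 − 9 + 30 = 91, so its missing entry is 75 − 91 = -16.
Column 6: 45 − 2 + 30 − 7 − 16 = 50, so its missing entry is 75 − 50 = 25.
Row 4: 1 + 8 + 19 + 5 + 25 = 58, so its missing entry is 75 − 58 = 17.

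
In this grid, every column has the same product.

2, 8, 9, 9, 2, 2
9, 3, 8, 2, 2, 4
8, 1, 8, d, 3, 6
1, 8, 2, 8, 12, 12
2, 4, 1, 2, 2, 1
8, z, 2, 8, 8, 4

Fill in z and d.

z = 3, d = 1

Columns 3 and 6 each multiply to 2304, so every column has product 2304.
Column 2: 8×3×1×8×4 = 768, so the missing entry is 2304 ÷ 768 = 3.
Column 4: 9×2×8×2×8 = 2304, so the missing entry is 2304 ÷ 2304 = 1.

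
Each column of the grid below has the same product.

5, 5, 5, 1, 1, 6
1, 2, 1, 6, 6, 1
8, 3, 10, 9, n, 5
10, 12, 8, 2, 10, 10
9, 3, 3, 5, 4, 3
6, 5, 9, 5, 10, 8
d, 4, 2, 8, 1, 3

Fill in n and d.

Columns 2 and 6 each multiply to 21600, so every column has product 21600.
Column 5: 1×6×10×4×10×1 = 2400, so the missing entry is 21600 ÷ 2400 = 9.
Column 1: 5×1×8×10×9×6 = 21600, so the missing entry is 21600 ÷ 21600 = 1.

n = 9, d = 1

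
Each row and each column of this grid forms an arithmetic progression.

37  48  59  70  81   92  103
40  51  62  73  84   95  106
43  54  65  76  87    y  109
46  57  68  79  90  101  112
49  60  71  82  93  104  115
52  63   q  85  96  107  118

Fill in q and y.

q = 74, y = 98

Along each row the entries change by 11 per step; down each column they change by 3.
Row 6: from 52 at column 1, stepping by 11 to column 3 gives 74.
Row 3: from 43 at column 1, stepping by 11 to column 6 gives 98.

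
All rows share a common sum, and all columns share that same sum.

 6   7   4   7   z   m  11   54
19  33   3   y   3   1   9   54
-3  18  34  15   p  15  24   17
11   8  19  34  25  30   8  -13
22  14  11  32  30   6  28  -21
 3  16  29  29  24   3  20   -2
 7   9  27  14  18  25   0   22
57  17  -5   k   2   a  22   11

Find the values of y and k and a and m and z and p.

Rows 4 and 5 both sum to 122, so that's the common total.
Row 3 has -3 + 18 + 34 + 15 + 15 + 24 + 17 = 120; the blank must be 122 − 120 = 2.
Column 5 has 3 + 2 + 25 + 30 + 24 + 18 + 2 = 104; the blank must be 122 − 104 = 18.
Row 1 has 6 + 7 + 4 + 7 + 18 + 11 + 54 = 107; the blank must be 122 − 107 = 15.
Column 6 has 15 + 1 + 15 + 30 + 6 + 3 + 25 = 95; the blank must be 122 − 95 = 27.
Row 8 has 57 + 17 − 5 + 2 + 27 + 22 + 11 = 131; the blank must be 122 − 131 = -9.
Row 2 has 19 + 33 + 3 + 3 + 1 + 9 + 54 = 122; the blank must be 122 − 122 = 0.

y = 0, k = -9, a = 27, m = 15, z = 18, p = 2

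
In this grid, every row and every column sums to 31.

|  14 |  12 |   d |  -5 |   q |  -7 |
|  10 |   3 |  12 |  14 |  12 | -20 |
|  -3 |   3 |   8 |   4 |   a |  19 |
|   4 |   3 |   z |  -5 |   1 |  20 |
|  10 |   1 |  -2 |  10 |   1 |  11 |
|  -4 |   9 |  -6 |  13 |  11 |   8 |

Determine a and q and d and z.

Row 3 has -3 + 3 + 8 + 4 + 19 = 31; the blank must be 31 − 31 = 0.
Column 5 has 12 + 0 + 1 + 1 + 11 = 25; the blank must be 31 − 25 = 6.
Row 4 has 4 + 3 − 5 + 1 + 20 = 23; the blank must be 31 − 23 = 8.
Row 1 has 14 + 12 − 5 + 6 − 7 = 20; the blank must be 31 − 20 = 11.

a = 0, q = 6, d = 11, z = 8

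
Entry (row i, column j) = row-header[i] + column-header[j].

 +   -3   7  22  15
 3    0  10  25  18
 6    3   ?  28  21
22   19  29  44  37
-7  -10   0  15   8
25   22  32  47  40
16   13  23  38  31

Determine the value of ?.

13

6 + 7 = 13.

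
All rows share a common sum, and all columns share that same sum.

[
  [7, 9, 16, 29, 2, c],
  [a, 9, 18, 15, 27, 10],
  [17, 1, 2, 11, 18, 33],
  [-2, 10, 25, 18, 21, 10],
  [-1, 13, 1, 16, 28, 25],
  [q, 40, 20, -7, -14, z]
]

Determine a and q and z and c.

a = 3, q = 58, z = -15, c = 19

Rows 3 and 4 both sum to 82, so that's the common total.
The known cells in row 2 total 79, leaving 82 − 79 = 3 for the blank.
The known cells in column 1 total 24, leaving 82 − 24 = 58 for the blank.
The known cells in row 6 total 97, leaving 82 − 97 = -15 for the blank.
The known cells in row 1 total 63, leaving 82 − 63 = 19 for the blank.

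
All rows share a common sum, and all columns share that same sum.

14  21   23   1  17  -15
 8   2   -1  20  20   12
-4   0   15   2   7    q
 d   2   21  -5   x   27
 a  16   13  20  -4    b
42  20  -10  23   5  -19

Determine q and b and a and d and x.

Rows 1 and 2 both sum to 61, so that's the common total.
Column 5: 17 + 20 + 7 − 4 + 5 = 45, so its missing entry is 61 − 45 = 16.
Row 4: 2 + 21 − 5 + 16 + 27 = 61, so its missing entry is 61 − 61 = 0.
Column 1: 14 + 8 − 4 + 0 + 42 = 60, so its missing entry is 61 − 60 = 1.
Row 5: 1 + 16 + 13 + 20 − 4 = 46, so its missing entry is 61 − 46 = 15.
Row 3: -4 + 0 + 15 + 2 + 7 = 20, so its missing entry is 61 − 20 = 41.

q = 41, b = 15, a = 1, d = 0, x = 16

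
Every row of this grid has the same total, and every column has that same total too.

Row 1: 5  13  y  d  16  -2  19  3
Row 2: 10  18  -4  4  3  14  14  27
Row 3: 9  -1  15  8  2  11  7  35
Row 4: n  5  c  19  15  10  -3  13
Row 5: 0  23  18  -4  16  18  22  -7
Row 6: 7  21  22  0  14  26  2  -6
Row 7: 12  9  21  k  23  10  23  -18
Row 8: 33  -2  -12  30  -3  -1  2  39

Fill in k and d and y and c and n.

Rows 2 and 3 both sum to 86, so that's the common total.
Column 1 has 5 + 10 + 9 + 0 + 7 + 12 + 33 = 76; the blank must be 86 − 76 = 10.
Row 4 has 10 + 5 + 19 + 15 + 10 − 3 + 13 = 69; the blank must be 86 − 69 = 17.
Column 3 has -4 + 15 + 17 + 18 + 22 + 21 − 12 = 77; the blank must be 86 − 77 = 9.
Row 1 has 5 + 13 + 9 + 16 − 2 + 19 + 3 = 63; the blank must be 86 − 63 = 23.
Row 7 has 12 + 9 + 21 + 23 + 10 + 23 − 18 = 80; the blank must be 86 − 80 = 6.

k = 6, d = 23, y = 9, c = 17, n = 10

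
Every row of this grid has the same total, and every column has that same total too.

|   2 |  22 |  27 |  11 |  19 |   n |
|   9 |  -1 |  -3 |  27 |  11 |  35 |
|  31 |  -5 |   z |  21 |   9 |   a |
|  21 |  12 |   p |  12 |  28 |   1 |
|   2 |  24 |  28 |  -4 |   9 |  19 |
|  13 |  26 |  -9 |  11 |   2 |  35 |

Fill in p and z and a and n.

Rows 2 and 5 both sum to 78, so that's the common total.
Row 4 has 21 + 12 + 12 + 28 + 1 = 74; the blank must be 78 − 74 = 4.
Row 1 has 2 + 22 + 27 + 11 + 19 = 81; the blank must be 78 − 81 = -3.
Column 6 has -3 + 35 + 1 + 19 + 35 = 87; the blank must be 78 − 87 = -9.
Row 3 has 31 − 5 + 21 + 9 − 9 = 47; the blank must be 78 − 47 = 31.

p = 4, z = 31, a = -9, n = -3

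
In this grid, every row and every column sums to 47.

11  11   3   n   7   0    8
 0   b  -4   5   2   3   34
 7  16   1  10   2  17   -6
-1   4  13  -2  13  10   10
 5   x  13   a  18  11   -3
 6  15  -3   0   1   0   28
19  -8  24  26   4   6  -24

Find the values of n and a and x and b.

The known cells in row 2 total 40, leaving 47 − 40 = 7 for the blank.
The known cells in row 1 total 40, leaving 47 − 40 = 7 for the blank.
The known cells in column 2 total 45, leaving 47 − 45 = 2 for the blank.
The known cells in row 5 total 46, leaving 47 − 46 = 1 for the blank.

n = 7, a = 1, x = 2, b = 7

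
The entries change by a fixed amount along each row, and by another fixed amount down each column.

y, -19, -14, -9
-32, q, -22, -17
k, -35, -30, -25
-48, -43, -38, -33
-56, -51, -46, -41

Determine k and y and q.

Along each row the entries change by 5 per step; down each column they change by -8.
Row 3: from -35 at column 2, stepping by 5 to column 1 gives -40.
Row 1: from -19 at column 2, stepping by 5 to column 1 gives -24.
Row 2: from -32 at column 1, stepping by 5 to column 2 gives -27.

k = -40, y = -24, q = -27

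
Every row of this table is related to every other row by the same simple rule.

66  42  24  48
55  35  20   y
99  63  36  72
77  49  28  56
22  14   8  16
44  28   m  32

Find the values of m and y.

Each row is a constant multiple of every other row — this is a multiplication table with the headers hidden.
Row 6 is 28/42 = 2/3 times row 1, so its entry in column 3 is 24 × 2/3 = 16.
Row 2 is 35/42 = 5/6 times row 1, so its entry in column 4 is 48 × 5/6 = 40.

m = 16, y = 40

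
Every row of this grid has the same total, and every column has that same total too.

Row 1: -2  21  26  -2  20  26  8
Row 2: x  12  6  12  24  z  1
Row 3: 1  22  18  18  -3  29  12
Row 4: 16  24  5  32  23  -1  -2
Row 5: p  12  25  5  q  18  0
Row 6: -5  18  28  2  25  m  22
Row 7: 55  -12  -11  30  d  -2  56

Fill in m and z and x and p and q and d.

Rows 1 and 3 both sum to 97, so that's the common total.
Row 6 has -5 + 18 + 28 + 2 + 25 + 22 = 90; the blank must be 97 − 90 = 7.
Column 6 has 26 + 29 − 1 + 18 + 7 − 2 = 77; the blank must be 97 − 77 = 20.
Row 7 has 55 − 12 − 11 + 30 − 2 + 56 = 116; the blank must be 97 − 116 = -19.
Column 5 has 20 + 24 − 3 + 23 + 25 − 19 = 70; the blank must be 97 − 70 = 27.
Row 5 has 12 + 25 + 5 + 27 + 18 + 0 = 87; the blank must be 97 − 87 = 10.
Row 2 has 12 + 6 + 12 + 24 + 20 + 1 = 75; the blank must be 97 − 75 = 22.

m = 7, z = 20, x = 22, p = 10, q = 27, d = -19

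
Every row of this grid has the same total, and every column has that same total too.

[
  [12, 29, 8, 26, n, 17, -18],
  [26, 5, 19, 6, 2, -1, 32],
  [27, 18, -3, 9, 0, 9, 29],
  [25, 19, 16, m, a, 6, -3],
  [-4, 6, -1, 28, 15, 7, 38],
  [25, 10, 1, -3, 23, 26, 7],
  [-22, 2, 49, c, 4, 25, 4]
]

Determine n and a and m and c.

Rows 2 and 3 both sum to 89, so that's the common total.
Row 1: 12 + 29 + 8 + 26 + 17 − 18 = 74, so its missing entry is 89 − 74 = 15.
Column 5: 15 + 2 + 0 + 15 + 23 + 4 = 59, so its missing entry is 89 − 59 = 30.
Row 4: 25 + 19 + 16 + 30 + 6 − 3 = 93, so its missing entry is 89 − 93 = -4.
Row 7: -22 + 2 + 49 + 4 + 25 + 4 = 62, so its missing entry is 89 − 62 = 27.

n = 15, a = 30, m = -4, c = 27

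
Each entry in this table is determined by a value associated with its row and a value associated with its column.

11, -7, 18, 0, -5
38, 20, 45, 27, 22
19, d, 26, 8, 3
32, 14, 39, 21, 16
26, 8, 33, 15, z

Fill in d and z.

The difference between any two rows is the same in every column — this is an addition table with the headers hidden.
Row 3 minus row 1 is 26 − 18 = 8, so its entry in column 2 is -7 + 8 = 1.
Row 5 minus row 1 is 33 − 18 = 15, so its entry in column 5 is -5 + 15 = 10.

d = 1, z = 10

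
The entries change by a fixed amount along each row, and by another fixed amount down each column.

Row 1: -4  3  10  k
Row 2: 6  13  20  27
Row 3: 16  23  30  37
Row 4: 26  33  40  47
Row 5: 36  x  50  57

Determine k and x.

Along each row the entries change by 7 per step; down each column they change by 10.
Row 1: from -4 at column 1, stepping by 7 to column 4 gives 17.
Row 5: from 36 at column 1, stepping by 7 to column 2 gives 43.

k = 17, x = 43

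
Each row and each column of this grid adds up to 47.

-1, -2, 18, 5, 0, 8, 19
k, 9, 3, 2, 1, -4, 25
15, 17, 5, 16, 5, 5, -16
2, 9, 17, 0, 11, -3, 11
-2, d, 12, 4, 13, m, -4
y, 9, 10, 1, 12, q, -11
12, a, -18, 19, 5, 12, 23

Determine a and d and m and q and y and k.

a = -6, d = 11, m = 13, q = 16, y = 10, k = 11

Row 7: 12 − 18 + 19 + 5 + 12 + 23 = 53, so its missing entry is 47 − 53 = -6.
Row 2: 9 + 3 + 2 + 1 − 4 + 25 = 36, so its missing entry is 47 − 36 = 11.
Column 1: -1 + 11 + 15 + 2 − 2 + 12 = 37, so its missing entry is 47 − 37 = 10.
Row 6: 10 + 9 + 10 + 1 + 12 − 11 = 31, so its missing entry is 47 − 31 = 16.
Column 6: 8 − 4 + 5 − 3 + 16 + 12 = 34, so its missing entry is 47 − 34 = 13.
Row 5: -2 + 12 + 4 + 13 + 13 − 4 = 36, so its missing entry is 47 − 36 = 11.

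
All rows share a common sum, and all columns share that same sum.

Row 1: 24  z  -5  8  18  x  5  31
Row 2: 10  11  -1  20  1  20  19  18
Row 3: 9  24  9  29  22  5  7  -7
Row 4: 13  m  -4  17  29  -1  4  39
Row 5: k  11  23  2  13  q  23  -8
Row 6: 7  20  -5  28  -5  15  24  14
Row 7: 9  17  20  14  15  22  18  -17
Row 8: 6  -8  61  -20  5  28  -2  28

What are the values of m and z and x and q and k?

Rows 2 and 3 both sum to 98, so that's the common total.
Column 1 has 24 + 10 + 9 + 13 + 7 + 9 + 6 = 78; the blank must be 98 − 78 = 20.
Row 4 has 13 − 4 + 17 + 29 − 1 + 4 + 39 = 97; the blank must be 98 − 97 = 1.
Column 2 has 11 + 24 + 1 + 11 + 20 + 17 − 8 = 76; the blank must be 98 − 76 = 22.
Row 5 has 20 + 11 + 23 + 2 + 13 + 23 − 8 = 84; the blank must be 98 − 84 = 14.
Row 1 has 24 + 22 − 5 + 8 + 18 + 5 + 31 = 103; the blank must be 98 − 103 = -5.

m = 1, z = 22, x = -5, q = 14, k = 20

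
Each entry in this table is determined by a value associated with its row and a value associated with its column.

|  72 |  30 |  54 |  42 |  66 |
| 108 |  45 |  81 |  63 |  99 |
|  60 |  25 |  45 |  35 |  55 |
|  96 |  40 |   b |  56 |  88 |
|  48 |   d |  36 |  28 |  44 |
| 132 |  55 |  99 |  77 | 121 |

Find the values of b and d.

b = 72, d = 20

Each row is a constant multiple of every other row — this is a multiplication table with the headers hidden.
Row 4 is 88/66 = 4/3 times row 1, so its entry in column 3 is 54 × 4/3 = 72.
Row 5 is 44/66 = 2/3 times row 1, so its entry in column 2 is 30 × 2/3 = 20.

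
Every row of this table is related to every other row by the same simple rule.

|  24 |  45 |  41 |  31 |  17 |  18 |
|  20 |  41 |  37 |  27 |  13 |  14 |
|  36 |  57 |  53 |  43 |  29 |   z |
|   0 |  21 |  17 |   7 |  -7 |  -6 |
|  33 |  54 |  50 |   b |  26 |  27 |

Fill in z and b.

The difference between any two rows is the same in every column — this is an addition table with the headers hidden.
Row 3 minus row 1 is 57 − 45 = 12, so its entry in column 6 is 18 + 12 = 30.
Row 5 minus row 1 is 54 − 45 = 9, so its entry in column 4 is 31 + 9 = 40.

z = 30, b = 40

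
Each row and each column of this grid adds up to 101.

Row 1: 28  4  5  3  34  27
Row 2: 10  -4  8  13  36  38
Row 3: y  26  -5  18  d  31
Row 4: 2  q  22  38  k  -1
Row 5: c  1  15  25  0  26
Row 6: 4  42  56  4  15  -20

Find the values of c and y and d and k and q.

The known cells in row 5 total 67, leaving 101 − 67 = 34 for the blank.
The known cells in column 2 total 69, leaving 101 − 69 = 32 for the blank.
The known cells in row 4 total 93, leaving 101 − 93 = 8 for the blank.
The known cells in column 5 total 93, leaving 101 − 93 = 8 for the blank.
The known cells in row 3 total 78, leaving 101 − 78 = 23 for the blank.

c = 34, y = 23, d = 8, k = 8, q = 32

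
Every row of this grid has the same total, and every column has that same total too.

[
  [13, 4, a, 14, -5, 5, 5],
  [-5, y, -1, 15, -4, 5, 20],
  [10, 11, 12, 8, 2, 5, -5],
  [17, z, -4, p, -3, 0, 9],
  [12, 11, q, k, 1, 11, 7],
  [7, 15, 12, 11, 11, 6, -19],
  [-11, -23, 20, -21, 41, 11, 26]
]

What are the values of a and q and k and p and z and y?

Rows 3 and 6 both sum to 43, so that's the common total.
Row 2: -5 − 1 + 15 − 4 + 5 + 20 = 30, so its missing entry is 43 − 30 = 13.
Column 2: 4 + 13 + 11 + 11 + 15 − 23 = 31, so its missing entry is 43 − 31 = 12.
Row 1: 13 + 4 + 14 − 5 + 5 + 5 = 36, so its missing entry is 43 − 36 = 7.
Column 3: 7 − 1 + 12 − 4 + 12 + 20 = 46, so its missing entry is 43 − 46 = -3.
Row 5: 12 + 11 − 3 + 1 + 11 + 7 = 39, so its missing entry is 43 − 39 = 4.
Row 4: 17 + 12 − 4 − 3 + 0 + 9 = 31, so its missing entry is 43 − 31 = 12.

a = 7, q = -3, k = 4, p = 12, z = 12, y = 13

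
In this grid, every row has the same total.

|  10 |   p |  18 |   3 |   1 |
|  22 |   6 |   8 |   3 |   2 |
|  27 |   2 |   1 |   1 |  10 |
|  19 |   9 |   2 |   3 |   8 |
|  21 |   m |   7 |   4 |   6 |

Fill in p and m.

p = 9, m = 3

Rows 2 and 3 both add up to 41, so every row sums to 41.
Row 1: 10 + 18 + 3 + 1 = 32, so the missing entry is 41 − 32 = 9.
Row 5: 21 + 7 + 4 + 6 = 38, so the missing entry is 41 − 38 = 3.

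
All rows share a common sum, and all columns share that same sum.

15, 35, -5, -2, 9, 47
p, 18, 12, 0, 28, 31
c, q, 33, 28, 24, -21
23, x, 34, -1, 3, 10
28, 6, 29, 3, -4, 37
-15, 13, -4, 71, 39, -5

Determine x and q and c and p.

Rows 1 and 5 both sum to 99, so that's the common total.
Row 4 has 23 + 34 − 1 + 3 + 10 = 69; the blank must be 99 − 69 = 30.
Row 2 has 18 + 12 + 0 + 28 + 31 = 89; the blank must be 99 − 89 = 10.
Column 1 has 15 + 10 + 23 + 28 − 15 = 61; the blank must be 99 − 61 = 38.
Row 3 has 38 + 33 + 28 + 24 − 21 = 102; the blank must be 99 − 102 = -3.

x = 30, q = -3, c = 38, p = 10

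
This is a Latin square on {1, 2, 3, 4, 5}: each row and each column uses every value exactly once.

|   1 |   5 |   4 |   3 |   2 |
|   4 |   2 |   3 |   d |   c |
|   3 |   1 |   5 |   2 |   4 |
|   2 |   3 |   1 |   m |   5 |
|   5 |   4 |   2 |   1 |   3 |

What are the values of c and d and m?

For row 4, column 4: row 4 already has {1, 2, 3, 5}; that leaves 4.
For row 2, column 4: column 4 already has {1, 2, 3, 4}; that leaves 5.
Cell (2,5): row 2 already has {2, 3, 4, 5} → 1.

c = 1, d = 5, m = 4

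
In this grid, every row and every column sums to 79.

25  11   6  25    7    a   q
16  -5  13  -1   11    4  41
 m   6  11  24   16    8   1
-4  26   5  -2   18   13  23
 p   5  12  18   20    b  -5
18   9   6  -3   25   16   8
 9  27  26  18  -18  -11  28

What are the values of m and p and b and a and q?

m = 13, p = 2, b = 27, a = 22, q = -17

The known cells in row 3 total 66, leaving 79 − 66 = 13 for the blank.
The known cells in column 1 total 77, leaving 79 − 77 = 2 for the blank.
The known cells in column 7 total 96, leaving 79 − 96 = -17 for the blank.
The known cells in row 5 total 52, leaving 79 − 52 = 27 for the blank.
The known cells in row 1 total 57, leaving 79 − 57 = 22 for the blank.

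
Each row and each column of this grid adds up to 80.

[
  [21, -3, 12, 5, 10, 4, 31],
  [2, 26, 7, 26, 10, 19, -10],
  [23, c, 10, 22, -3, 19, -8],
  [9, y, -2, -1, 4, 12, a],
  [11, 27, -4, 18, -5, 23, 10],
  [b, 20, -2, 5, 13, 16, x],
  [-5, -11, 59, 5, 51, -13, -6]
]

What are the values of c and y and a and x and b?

c = 17, y = 4, a = 54, x = 9, b = 19

The known cells in row 3 total 63, leaving 80 − 63 = 17 for the blank.
The known cells in column 2 total 76, leaving 80 − 76 = 4 for the blank.
The known cells in column 1 total 61, leaving 80 − 61 = 19 for the blank.
The known cells in row 6 total 71, leaving 80 − 71 = 9 for the blank.
The known cells in row 4 total 26, leaving 80 − 26 = 54 for the blank.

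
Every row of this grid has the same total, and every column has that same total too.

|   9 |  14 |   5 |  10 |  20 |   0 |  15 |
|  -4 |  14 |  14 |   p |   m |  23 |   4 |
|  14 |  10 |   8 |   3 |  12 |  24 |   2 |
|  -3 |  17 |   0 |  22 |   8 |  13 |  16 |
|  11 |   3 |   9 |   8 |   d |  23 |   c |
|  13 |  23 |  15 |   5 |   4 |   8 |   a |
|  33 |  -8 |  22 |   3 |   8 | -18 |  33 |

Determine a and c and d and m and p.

a = 5, c = -2, d = 21, m = 0, p = 22

Rows 1 and 3 both sum to 73, so that's the common total.
Row 6: 13 + 23 + 15 + 5 + 4 + 8 = 68, so its missing entry is 73 − 68 = 5.
Column 7: 15 + 4 + 2 + 16 + 5 + 33 = 75, so its missing entry is 73 − 75 = -2.
Row 5: 11 + 3 + 9 + 8 + 23 − 2 = 52, so its missing entry is 73 − 52 = 21.
Column 5: 20 + 12 + 8 + 21 + 4 + 8 = 73, so its missing entry is 73 − 73 = 0.
Row 2: -4 + 14 + 14 + 0 + 23 + 4 = 51, so its missing entry is 73 − 51 = 22.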